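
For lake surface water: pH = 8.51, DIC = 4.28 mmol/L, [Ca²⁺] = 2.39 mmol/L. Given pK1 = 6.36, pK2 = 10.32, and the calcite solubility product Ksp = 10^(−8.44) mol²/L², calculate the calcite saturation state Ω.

Ω = 42.7

α₂ = 1 / (1 + [H⁺]/K2 + [H⁺]²/(K1K2)) = 1 / (1 + 10^+1.81 + 10^-0.34)
   = 1 / (1 + 64.565 + 0.45709) = 1/66.023 = 0.01515
[CO3²⁻] = α₂ × DIC = 0.01515 × 4.28 = 0.06483 mmol/L
Ksp = 10^(−8.44) = 3.631×10^-9
Ω = [Ca²⁺][CO3²⁻]/Ksp = (2.39×10^-3)(6.483×10^-5) / 3.631×10^-9 = 42.7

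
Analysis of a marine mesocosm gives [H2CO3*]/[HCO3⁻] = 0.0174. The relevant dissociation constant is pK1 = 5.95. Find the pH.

pH = 7.71

From K1 = [H⁺][HCO3⁻]/[H2CO3*]:  pH = pK1 − log₁₀([H2CO3*]/[HCO3⁻])
log₁₀(0.0174) = -1.759
pH = 5.95 − (-1.759) = 7.71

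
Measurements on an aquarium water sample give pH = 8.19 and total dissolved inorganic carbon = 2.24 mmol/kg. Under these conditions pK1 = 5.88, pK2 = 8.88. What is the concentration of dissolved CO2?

[CO2*] = 9.07 μmol/kg

α₀ = 1 / (1 + K1/[H⁺] + K1K2/[H⁺]²) = 1 / (1 + 10^+2.31 + 10^+1.62)
   = 1 / (1 + 204.17 + 41.687) = 1/246.86 = 0.004051
[CO2*] = α₀ × DIC = 0.004051 × 2.24 = 0.00907 mmol/kg = 9.07 μmol/kg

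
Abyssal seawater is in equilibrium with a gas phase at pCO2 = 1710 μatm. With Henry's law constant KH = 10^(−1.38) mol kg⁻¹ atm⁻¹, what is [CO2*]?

[CO2*] = 71.3 μmol/kg

KH = 10^(−1.38) = 4.169×10^-2 mol kg⁻¹ atm⁻¹
[CO2*] = KH · pCO2 = 4.169×10^-2 × 1710×10^-6 atm = 7.13×10^-5 mol/kg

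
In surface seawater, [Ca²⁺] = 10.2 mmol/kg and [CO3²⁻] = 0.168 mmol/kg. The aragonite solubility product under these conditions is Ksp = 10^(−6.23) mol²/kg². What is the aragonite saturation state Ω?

Ksp = 10^(−6.23) = 5.888×10^-7
Ω = [Ca²⁺][CO3²⁻]/Ksp = (10.2×10^-3)(0.168×10^-3) / 5.888×10^-7 = 2.91

Ω = 2.91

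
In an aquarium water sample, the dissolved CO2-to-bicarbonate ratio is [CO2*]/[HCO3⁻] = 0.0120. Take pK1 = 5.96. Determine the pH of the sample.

From K1 = [H⁺][HCO3⁻]/[CO2*]:  pH = pK1 − log₁₀([CO2*]/[HCO3⁻])
log₁₀(0.0120) = -1.921
pH = 5.96 − (-1.921) = 7.88

pH = 7.88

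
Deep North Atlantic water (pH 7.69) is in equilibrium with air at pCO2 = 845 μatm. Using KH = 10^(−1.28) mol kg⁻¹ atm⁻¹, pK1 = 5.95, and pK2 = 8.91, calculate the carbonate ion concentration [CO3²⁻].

[CO2*] = KH · pCO2 = 10^(−1.28) × 845×10^-6 = 4.435×10^-5 mol/kg
α₀ = 1/(1 + K1/[H⁺] + K1K2/[H⁺]²) = 1/(1 + 10^+1.74 + 10^+0.52) = 0.01687
DIC = [CO2*]/α₀ = 4.435×10^-5 / 0.01687 = 2.628 mmol/kg
[CO3²⁻] = α₂·DIC; α₂ = 0.05587, so [CO3²⁻] = 0.05587 × 2.628 = 0.147 mmol/kg

[CO3²⁻] = 0.147 mmol/kg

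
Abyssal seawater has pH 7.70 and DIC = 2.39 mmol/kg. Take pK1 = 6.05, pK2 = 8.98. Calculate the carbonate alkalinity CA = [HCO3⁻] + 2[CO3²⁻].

CA = 2.46 mmol/kg

CA = [HCO3⁻] + 2[CO3²⁻] = (α₁ + 2α₂)·DIC
At pH 7.70: [H⁺]/K1 = 10^-1.65 = 0.022387, K2/[H⁺] = 10^-1.28 = 0.052481
α₁ = 1/(1 + 0.022387 + 0.052481) = 1/1.0749 = 0.9303; α₂ = α₁·K2/[H⁺] = 0.04883
α₁ + 2α₂ = 1.0280
CA = 1.0280 × 2.39 = 2.46 mmol/kg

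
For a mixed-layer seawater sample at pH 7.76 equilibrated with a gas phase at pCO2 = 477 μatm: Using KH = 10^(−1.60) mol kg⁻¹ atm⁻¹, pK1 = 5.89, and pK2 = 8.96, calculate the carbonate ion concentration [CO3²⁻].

[CO3²⁻] = 0.0560 mmol/kg

[CO2*] = KH · pCO2 = 10^(−1.60) × 477×10^-6 = 1.198×10^-5 mol/kg
α₀ = 1/(1 + K1/[H⁺] + K1K2/[H⁺]²) = 1/(1 + 10^+1.87 + 10^+0.67) = 0.01253
DIC = [CO2*]/α₀ = 1.198×10^-5 / 0.01253 = 0.9562 mmol/kg
[CO3²⁻] = α₂·DIC; α₂ = 0.05861, so [CO3²⁻] = 0.05861 × 0.9562 = 0.0560 mmol/kg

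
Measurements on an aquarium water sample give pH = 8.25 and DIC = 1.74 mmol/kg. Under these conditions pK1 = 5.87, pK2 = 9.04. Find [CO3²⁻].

[CO3²⁻] = 0.242 mmol/kg

α₂ = 1 / (1 + [H⁺]/K2 + [H⁺]²/(K1K2)) = 1 / (1 + 10^+0.79 + 10^-1.59)
   = 1 / (1 + 6.1660 + 0.025704) = 1/7.1917 = 0.1391
[CO3²⁻] = α₂ × DIC = 0.1391 × 1.74 = 0.242 mmol/kg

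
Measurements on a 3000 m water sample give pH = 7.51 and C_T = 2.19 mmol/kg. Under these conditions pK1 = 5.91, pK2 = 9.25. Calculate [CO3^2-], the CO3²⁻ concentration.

α₂ = 1 / (1 + [H⁺]/K2 + [H⁺]²/(K1K2)) = 1 / (1 + 10^+1.74 + 10^+0.14)
   = 1 / (1 + 54.954 + 1.3804) = 1/57.334 = 0.01744
[CO3²⁻] = α₂ × DIC = 0.01744 × 2.19 = 0.0382 mmol/kg

[CO3²⁻] = 0.0382 mmol/kg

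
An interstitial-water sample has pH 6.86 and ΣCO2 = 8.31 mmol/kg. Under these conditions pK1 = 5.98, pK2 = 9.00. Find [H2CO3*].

α₀ = 1 / (1 + K1/[H⁺] + K1K2/[H⁺]²) = 1 / (1 + 10^+0.88 + 10^-1.26)
   = 1 / (1 + 7.5858 + 0.054954) = 1/8.6407 = 0.1157
[CO2*] = α₀ × DIC = 0.1157 × 8.31 = 0.962 mmol/kg

[CO2*] = 0.962 mmol/kg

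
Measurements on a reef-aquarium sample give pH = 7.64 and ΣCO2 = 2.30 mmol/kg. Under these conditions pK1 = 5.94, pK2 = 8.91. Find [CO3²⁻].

[CO3²⁻] = 0.115 mmol/kg

α₂ = 1 / (1 + [H⁺]/K2 + [H⁺]²/(K1K2)) = 1 / (1 + 10^+1.27 + 10^-0.43)
   = 1 / (1 + 18.621 + 0.37154) = 1/19.992 = 0.05002
[CO3²⁻] = α₂ × DIC = 0.05002 × 2.30 = 0.115 mmol/kg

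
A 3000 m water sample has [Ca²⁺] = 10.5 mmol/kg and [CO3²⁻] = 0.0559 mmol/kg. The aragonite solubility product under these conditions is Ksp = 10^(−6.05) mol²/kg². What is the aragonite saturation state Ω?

Ω = 0.659

Ksp = 10^(−6.05) = 8.913×10^-7
Ω = [Ca²⁺][CO3²⁻]/Ksp = (10.5×10^-3)(0.0559×10^-3) / 8.913×10^-7 = 0.659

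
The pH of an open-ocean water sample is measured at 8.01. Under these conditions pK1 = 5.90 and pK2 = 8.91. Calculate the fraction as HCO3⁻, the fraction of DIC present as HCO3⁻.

α₁ = 0.882

α₁ = 1 / (1 + [H⁺]/K1 + K2/[H⁺]) = 1 / (1 + 10^-2.11 + 10^-0.90)
   = 1 / (1 + 0.0077625 + 0.12589) = 1/1.1337 = 0.8821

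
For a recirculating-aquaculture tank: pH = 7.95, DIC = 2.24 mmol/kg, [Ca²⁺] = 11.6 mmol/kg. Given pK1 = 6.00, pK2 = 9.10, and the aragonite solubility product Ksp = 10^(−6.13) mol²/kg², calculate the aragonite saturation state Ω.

Ω = 2.29

α₂ = 1 / (1 + [H⁺]/K2 + [H⁺]²/(K1K2)) = 1 / (1 + 10^+1.15 + 10^-0.80)
   = 1 / (1 + 14.125 + 0.15849) = 1/15.284 = 0.06543
[CO3²⁻] = α₂ × DIC = 0.06543 × 2.24 = 0.1466 mmol/kg
Ksp = 10^(−6.13) = 7.413×10^-7
Ω = [Ca²⁺][CO3²⁻]/Ksp = (11.6×10^-3)(1.466×10^-4) / 7.413×10^-7 = 2.29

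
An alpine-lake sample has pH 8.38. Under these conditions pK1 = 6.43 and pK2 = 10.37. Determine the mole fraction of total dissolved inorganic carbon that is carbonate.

α₂ = 0.0100

α₂ = 1 / (1 + [H⁺]/K2 + [H⁺]²/(K1K2)) = 1 / (1 + 10^+1.99 + 10^+0.04)
   = 1 / (1 + 97.724 + 1.0965) = 1/99.820 = 0.01002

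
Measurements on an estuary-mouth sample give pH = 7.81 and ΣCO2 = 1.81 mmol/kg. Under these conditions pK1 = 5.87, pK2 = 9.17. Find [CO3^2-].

[CO3²⁻] = 0.0749 mmol/kg

α₂ = 1 / (1 + [H⁺]/K2 + [H⁺]²/(K1K2)) = 1 / (1 + 10^+1.36 + 10^-0.58)
   = 1 / (1 + 22.909 + 0.26303) = 1/24.172 = 0.04137
[CO3²⁻] = α₂ × DIC = 0.04137 × 1.81 = 0.0749 mmol/kg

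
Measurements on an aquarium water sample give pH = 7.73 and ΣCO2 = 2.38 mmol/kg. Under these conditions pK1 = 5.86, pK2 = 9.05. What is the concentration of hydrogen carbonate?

[HCO3⁻] = 2.24 mmol/kg

α₁ = 1 / (1 + [H⁺]/K1 + K2/[H⁺]) = 1 / (1 + 10^-1.87 + 10^-1.32)
   = 1 / (1 + 0.013490 + 0.047863) = 1/1.0614 = 0.9422
[HCO3⁻] = α₁ × DIC = 0.9422 × 2.38 = 2.24 mmol/kg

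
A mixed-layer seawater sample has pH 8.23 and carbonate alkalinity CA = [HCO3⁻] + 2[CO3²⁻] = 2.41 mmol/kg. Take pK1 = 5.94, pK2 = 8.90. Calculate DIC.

DIC = 2.06 mmol/kg

CA = [HCO3⁻] + 2[CO3²⁻] = (α₁ + 2α₂)·DIC
At pH 8.23: [H⁺]/K1 = 10^-2.29 = 0.0051286, K2/[H⁺] = 10^-0.67 = 0.21380
α₁ = 1/(1 + 0.0051286 + 0.21380) = 1/1.2189 = 0.8204; α₂ = α₁·K2/[H⁺] = 0.1754
α₁ + 2α₂ = 1.1712
DIC = CA / (α₁ + 2α₂) = 2.41 / 1.1712 = 2.06 mmol/kg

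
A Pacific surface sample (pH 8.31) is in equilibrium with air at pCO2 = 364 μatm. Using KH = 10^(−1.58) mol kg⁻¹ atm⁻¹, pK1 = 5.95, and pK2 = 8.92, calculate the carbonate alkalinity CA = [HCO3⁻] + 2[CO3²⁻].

CA = 3.27 mmol/kg

[CO2*] = KH · pCO2 = 10^(−1.58) × 364×10^-6 = 9.574×10^-6 mol/kg
α₀ = 1/(1 + K1/[H⁺] + K1K2/[H⁺]²) = 1/(1 + 10^+2.36 + 10^+1.75) = 0.003493
DIC = [CO2*]/α₀ = 9.574×10^-6 / 0.003493 = 2.741 mmol/kg
CA = (α₁ + 2α₂)·DIC = (0.8001 + 2×0.1964) × 2.741 = 3.27 mmol/kg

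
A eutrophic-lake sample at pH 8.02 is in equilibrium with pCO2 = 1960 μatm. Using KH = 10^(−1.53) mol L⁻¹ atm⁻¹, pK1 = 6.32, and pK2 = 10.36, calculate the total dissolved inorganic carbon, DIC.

DIC = 2.97 mmol/L

[CO2*] = KH · pCO2 = 10^(−1.53) × 1960×10^-6 = 5.784×10^-5 mol/L
α₀ = 1/(1 + K1/[H⁺] + K1K2/[H⁺]²) = 1/(1 + 10^+1.70 + 10^-0.64) = 0.01948
DIC = [CO2*]/α₀ = 5.784×10^-5 / 0.01948 = 2.97 mmol/L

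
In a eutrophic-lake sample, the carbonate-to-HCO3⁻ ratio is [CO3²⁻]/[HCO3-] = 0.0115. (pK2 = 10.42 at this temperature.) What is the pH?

pH = 8.48

From K2 = [H⁺][CO3²⁻]/[HCO3-]:  pH = pK2 + log₁₀([CO3²⁻]/[HCO3-])
log₁₀(0.0115) = -1.939
pH = 10.42 + (-1.939) = 8.48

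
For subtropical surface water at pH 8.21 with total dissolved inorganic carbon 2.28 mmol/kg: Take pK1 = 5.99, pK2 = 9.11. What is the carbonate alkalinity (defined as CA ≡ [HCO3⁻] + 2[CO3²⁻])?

CA = 2.52 mmol/kg

CA = [HCO3⁻] + 2[CO3²⁻] = (α₁ + 2α₂)·DIC
At pH 8.21: [H⁺]/K1 = 10^-2.22 = 0.0060256, K2/[H⁺] = 10^-0.90 = 0.12589
α₁ = 1/(1 + 0.0060256 + 0.12589) = 1/1.1319 = 0.8835; α₂ = α₁·K2/[H⁺] = 0.1112
α₁ + 2α₂ = 1.1059
CA = 1.1059 × 2.28 = 2.52 mmol/kg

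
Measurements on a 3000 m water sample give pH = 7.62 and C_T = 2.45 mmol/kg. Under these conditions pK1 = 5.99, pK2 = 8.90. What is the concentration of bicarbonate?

α₁ = 1 / (1 + [H⁺]/K1 + K2/[H⁺]) = 1 / (1 + 10^-1.63 + 10^-1.28)
   = 1 / (1 + 0.023442 + 0.052481) = 1/1.0759 = 0.9294
[HCO3⁻] = α₁ × DIC = 0.9294 × 2.45 = 2.28 mmol/kg

[HCO3⁻] = 2.28 mmol/kg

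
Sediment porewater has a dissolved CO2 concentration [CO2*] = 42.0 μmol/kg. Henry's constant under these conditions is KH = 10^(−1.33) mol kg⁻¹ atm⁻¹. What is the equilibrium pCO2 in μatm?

KH = 10^(−1.33) = 4.677×10^-2 mol kg⁻¹ atm⁻¹
pCO2 = [CO2*]/KH = 42.0×10^-6 / 4.677×10^-2 = 8.98×10^-4 atm = 898 μatm

pCO2 = 898 μatm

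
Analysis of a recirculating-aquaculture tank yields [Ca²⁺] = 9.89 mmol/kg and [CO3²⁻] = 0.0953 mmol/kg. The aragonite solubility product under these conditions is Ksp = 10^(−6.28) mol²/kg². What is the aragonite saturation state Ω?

Ksp = 10^(−6.28) = 5.248×10^-7
Ω = [Ca²⁺][CO3²⁻]/Ksp = (9.89×10^-3)(0.0953×10^-3) / 5.248×10^-7 = 1.80

Ω = 1.80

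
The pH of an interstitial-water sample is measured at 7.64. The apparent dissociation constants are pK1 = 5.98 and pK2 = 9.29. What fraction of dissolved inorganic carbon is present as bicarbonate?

α₁ = 0.958

α₁ = 1 / (1 + [H⁺]/K1 + K2/[H⁺]) = 1 / (1 + 10^-1.66 + 10^-1.65)
   = 1 / (1 + 0.021878 + 0.022387) = 1/1.0443 = 0.9576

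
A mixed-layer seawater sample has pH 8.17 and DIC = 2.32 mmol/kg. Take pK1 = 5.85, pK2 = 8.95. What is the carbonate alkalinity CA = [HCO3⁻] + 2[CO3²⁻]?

CA = [HCO3⁻] + 2[CO3²⁻] = (α₁ + 2α₂)·DIC
At pH 8.17: [H⁺]/K1 = 10^-2.32 = 0.0047863, K2/[H⁺] = 10^-0.78 = 0.16596
α₁ = 1/(1 + 0.0047863 + 0.16596) = 1/1.1707 = 0.8542; α₂ = α₁·K2/[H⁺] = 0.1418
α₁ + 2α₂ = 1.1377
CA = 1.1377 × 2.32 = 2.64 mmol/kg

CA = 2.64 mmol/kg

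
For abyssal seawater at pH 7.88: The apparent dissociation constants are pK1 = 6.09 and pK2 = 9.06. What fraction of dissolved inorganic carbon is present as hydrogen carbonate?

α₁ = 1 / (1 + [H⁺]/K1 + K2/[H⁺]) = 1 / (1 + 10^-1.79 + 10^-1.18)
   = 1 / (1 + 0.016218 + 0.066069) = 1/1.0823 = 0.9240

α₁ = 0.924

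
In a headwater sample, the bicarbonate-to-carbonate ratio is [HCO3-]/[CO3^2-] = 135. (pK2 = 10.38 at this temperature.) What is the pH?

From K2 = [H⁺][CO3^2-]/[HCO3-]:  pH = pK2 − log₁₀([HCO3-]/[CO3^2-])
log₁₀(135) = +2.130
pH = 10.38 − (+2.130) = 8.25

pH = 8.25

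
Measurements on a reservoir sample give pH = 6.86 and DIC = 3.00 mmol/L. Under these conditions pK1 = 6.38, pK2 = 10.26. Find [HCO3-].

[HCO3⁻] = 2.25 mmol/L

α₁ = 1 / (1 + [H⁺]/K1 + K2/[H⁺]) = 1 / (1 + 10^-0.48 + 10^-3.40)
   = 1 / (1 + 0.33113 + 0.00039811) = 1/1.3315 = 0.7510
[HCO3⁻] = α₁ × DIC = 0.7510 × 3.00 = 2.25 mmol/L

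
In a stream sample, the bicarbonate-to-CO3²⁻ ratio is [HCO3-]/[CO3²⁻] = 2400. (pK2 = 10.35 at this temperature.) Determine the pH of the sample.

From K2 = [H⁺][CO3²⁻]/[HCO3-]:  pH = pK2 − log₁₀([HCO3-]/[CO3²⁻])
log₁₀(2400) = +3.380
pH = 10.35 − (+3.380) = 6.97

pH = 6.97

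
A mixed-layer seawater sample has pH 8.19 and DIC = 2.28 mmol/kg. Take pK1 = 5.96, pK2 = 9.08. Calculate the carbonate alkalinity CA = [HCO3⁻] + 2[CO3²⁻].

CA = [HCO3⁻] + 2[CO3²⁻] = (α₁ + 2α₂)·DIC
At pH 8.19: [H⁺]/K1 = 10^-2.23 = 0.0058884, K2/[H⁺] = 10^-0.89 = 0.12882
α₁ = 1/(1 + 0.0058884 + 0.12882) = 1/1.1347 = 0.8813; α₂ = α₁·K2/[H⁺] = 0.1135
α₁ + 2α₂ = 1.1083
CA = 1.1083 × 2.28 = 2.53 mmol/kg

CA = 2.53 mmol/kg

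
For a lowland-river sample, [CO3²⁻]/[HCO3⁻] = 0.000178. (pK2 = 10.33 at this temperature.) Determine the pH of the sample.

From K2 = [H⁺][CO3²⁻]/[HCO3⁻]:  pH = pK2 + log₁₀([CO3²⁻]/[HCO3⁻])
log₁₀(0.000178) = -3.750
pH = 10.33 + (-3.750) = 6.58

pH = 6.58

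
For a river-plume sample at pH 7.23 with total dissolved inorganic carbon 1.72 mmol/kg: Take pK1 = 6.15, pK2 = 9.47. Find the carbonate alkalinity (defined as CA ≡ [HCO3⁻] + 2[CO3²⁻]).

CA = [HCO3⁻] + 2[CO3²⁻] = (α₁ + 2α₂)·DIC
At pH 7.23: [H⁺]/K1 = 10^-1.08 = 0.083176, K2/[H⁺] = 10^-2.24 = 0.0057544
α₁ = 1/(1 + 0.083176 + 0.0057544) = 1/1.0889 = 0.9183; α₂ = α₁·K2/[H⁺] = 0.005284
α₁ + 2α₂ = 0.9289
CA = 0.9289 × 1.72 = 1.60 mmol/kg

CA = 1.60 mmol/kg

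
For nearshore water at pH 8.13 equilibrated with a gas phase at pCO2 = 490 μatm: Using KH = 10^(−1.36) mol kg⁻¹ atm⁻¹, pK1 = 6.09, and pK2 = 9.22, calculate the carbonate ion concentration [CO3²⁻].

[CO3²⁻] = 0.191 mmol/kg

[CO2*] = KH · pCO2 = 10^(−1.36) × 490×10^-6 = 2.139×10^-5 mol/kg
α₀ = 1/(1 + K1/[H⁺] + K1K2/[H⁺]²) = 1/(1 + 10^+2.04 + 10^+0.95) = 0.008364
DIC = [CO2*]/α₀ = 2.139×10^-5 / 0.008364 = 2.557 mmol/kg
[CO3²⁻] = α₂·DIC; α₂ = 0.07454, so [CO3²⁻] = 0.07454 × 2.557 = 0.191 mmol/kg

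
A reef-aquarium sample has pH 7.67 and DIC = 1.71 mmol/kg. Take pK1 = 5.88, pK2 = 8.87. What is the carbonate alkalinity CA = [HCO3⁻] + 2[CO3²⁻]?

CA = [HCO3⁻] + 2[CO3²⁻] = (α₁ + 2α₂)·DIC
At pH 7.67: [H⁺]/K1 = 10^-1.79 = 0.016218, K2/[H⁺] = 10^-1.20 = 0.063096
α₁ = 1/(1 + 0.016218 + 0.063096) = 1/1.0793 = 0.9265; α₂ = α₁·K2/[H⁺] = 0.05846
α₁ + 2α₂ = 1.0434
CA = 1.0434 × 1.71 = 1.78 mmol/kg

CA = 1.78 mmol/kg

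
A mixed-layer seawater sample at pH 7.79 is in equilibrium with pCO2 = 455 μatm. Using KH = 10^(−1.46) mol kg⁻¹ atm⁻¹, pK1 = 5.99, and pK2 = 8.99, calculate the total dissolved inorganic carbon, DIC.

[CO2*] = KH · pCO2 = 10^(−1.46) × 455×10^-6 = 1.578×10^-5 mol/kg
α₀ = 1/(1 + K1/[H⁺] + K1K2/[H⁺]²) = 1/(1 + 10^+1.80 + 10^+0.60) = 0.01469
DIC = [CO2*]/α₀ = 1.578×10^-5 / 0.01469 = 1.07 mmol/kg

DIC = 1.07 mmol/kg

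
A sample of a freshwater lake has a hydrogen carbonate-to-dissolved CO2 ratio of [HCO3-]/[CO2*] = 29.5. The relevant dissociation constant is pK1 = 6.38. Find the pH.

From K1 = [H⁺][HCO3-]/[CO2*]:  pH = pK1 + log₁₀([HCO3-]/[CO2*])
log₁₀(29.5) = +1.470
pH = 6.38 + (+1.470) = 7.85

pH = 7.85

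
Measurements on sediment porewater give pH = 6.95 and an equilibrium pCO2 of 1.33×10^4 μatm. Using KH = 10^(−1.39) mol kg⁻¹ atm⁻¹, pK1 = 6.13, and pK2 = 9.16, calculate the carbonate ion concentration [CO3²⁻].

[CO2*] = KH · pCO2 = 10^(−1.39) × 1.33×10^4×10^-6 = 5.418×10^-4 mol/kg
α₀ = 1/(1 + K1/[H⁺] + K1K2/[H⁺]²) = 1/(1 + 10^+0.82 + 10^-1.39) = 0.1308
DIC = [CO2*]/α₀ = 5.418×10^-4 / 0.1308 = 4.144 mmol/kg
[CO3²⁻] = α₂·DIC; α₂ = 0.005327, so [CO3²⁻] = 0.005327 × 4.144 = 0.0221 mmol/kg

[CO3²⁻] = 0.0221 mmol/kg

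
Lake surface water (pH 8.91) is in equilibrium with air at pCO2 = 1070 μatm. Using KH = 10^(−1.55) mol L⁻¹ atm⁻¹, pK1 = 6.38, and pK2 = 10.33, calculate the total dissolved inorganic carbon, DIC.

DIC = 10.6 mmol/L

[CO2*] = KH · pCO2 = 10^(−1.55) × 1070×10^-6 = 3.016×10^-5 mol/L
α₀ = 1/(1 + K1/[H⁺] + K1K2/[H⁺]²) = 1/(1 + 10^+2.53 + 10^+1.11) = 0.002835
DIC = [CO2*]/α₀ = 3.016×10^-5 / 0.002835 = 10.6 mmol/L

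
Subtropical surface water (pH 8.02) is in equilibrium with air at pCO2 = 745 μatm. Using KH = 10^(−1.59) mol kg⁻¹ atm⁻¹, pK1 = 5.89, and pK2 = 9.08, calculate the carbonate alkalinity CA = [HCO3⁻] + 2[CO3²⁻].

[CO2*] = KH · pCO2 = 10^(−1.59) × 745×10^-6 = 1.915×10^-5 mol/kg
α₀ = 1/(1 + K1/[H⁺] + K1K2/[H⁺]²) = 1/(1 + 10^+2.13 + 10^+1.07) = 0.006773
DIC = [CO2*]/α₀ = 1.915×10^-5 / 0.006773 = 2.827 mmol/kg
CA = (α₁ + 2α₂)·DIC = (0.9137 + 2×0.07958) × 2.827 = 3.03 mmol/kg

CA = 3.03 mmol/kg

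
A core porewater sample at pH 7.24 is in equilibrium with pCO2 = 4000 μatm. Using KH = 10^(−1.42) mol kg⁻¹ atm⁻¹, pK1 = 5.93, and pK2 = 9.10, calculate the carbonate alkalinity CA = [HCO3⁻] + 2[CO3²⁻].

CA = 3.19 mmol/kg

[CO2*] = KH · pCO2 = 10^(−1.42) × 4000×10^-6 = 1.521×10^-4 mol/kg
α₀ = 1/(1 + K1/[H⁺] + K1K2/[H⁺]²) = 1/(1 + 10^+1.31 + 10^-0.55) = 0.04608
DIC = [CO2*]/α₀ = 1.521×10^-4 / 0.04608 = 3.300 mmol/kg
CA = (α₁ + 2α₂)·DIC = (0.9409 + 2×0.01299) × 3.300 = 3.19 mmol/kg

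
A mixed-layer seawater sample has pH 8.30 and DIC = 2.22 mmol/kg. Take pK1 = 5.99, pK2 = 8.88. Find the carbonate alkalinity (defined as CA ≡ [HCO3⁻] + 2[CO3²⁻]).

CA = 2.67 mmol/kg

CA = [HCO3⁻] + 2[CO3²⁻] = (α₁ + 2α₂)·DIC
At pH 8.30: [H⁺]/K1 = 10^-2.31 = 0.0048978, K2/[H⁺] = 10^-0.58 = 0.26303
α₁ = 1/(1 + 0.0048978 + 0.26303) = 1/1.2679 = 0.7887; α₂ = α₁·K2/[H⁺] = 0.2074
α₁ + 2α₂ = 1.2036
CA = 1.2036 × 2.22 = 2.67 mmol/kg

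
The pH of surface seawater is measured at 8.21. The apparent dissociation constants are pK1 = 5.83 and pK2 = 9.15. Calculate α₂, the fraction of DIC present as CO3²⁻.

α₂ = 0.103

α₂ = 1 / (1 + [H⁺]/K2 + [H⁺]²/(K1K2)) = 1 / (1 + 10^+0.94 + 10^-1.44)
   = 1 / (1 + 8.7096 + 0.036308) = 1/9.7459 = 0.1026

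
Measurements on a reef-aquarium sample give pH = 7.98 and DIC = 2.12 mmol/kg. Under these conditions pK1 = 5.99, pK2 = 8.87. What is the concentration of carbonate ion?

[CO3²⁻] = 0.240 mmol/kg

α₂ = 1 / (1 + [H⁺]/K2 + [H⁺]²/(K1K2)) = 1 / (1 + 10^+0.89 + 10^-1.10)
   = 1 / (1 + 7.7625 + 0.079433) = 1/8.8419 = 0.1131
[CO3²⁻] = α₂ × DIC = 0.1131 × 2.12 = 0.240 mmol/kg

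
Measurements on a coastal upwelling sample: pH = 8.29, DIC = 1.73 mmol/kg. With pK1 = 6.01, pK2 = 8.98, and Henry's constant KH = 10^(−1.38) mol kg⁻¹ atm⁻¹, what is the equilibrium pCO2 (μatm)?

pCO2 = 180 μatm

α₀ = 1 / (1 + K1/[H⁺] + K1K2/[H⁺]²) = 1 / (1 + 10^+2.28 + 10^+1.59)
   = 1 / (1 + 190.55 + 38.905) = 1/230.45 = 0.004339
[CO2*] = α₀ × DIC = 0.004339 × 1.73 = 0.007507 mmol/kg = 7.507 μmol/kg
pCO2 = [CO2*]/KH = 7.507×10^-6 / 4.169×10^-2 = 180 μatm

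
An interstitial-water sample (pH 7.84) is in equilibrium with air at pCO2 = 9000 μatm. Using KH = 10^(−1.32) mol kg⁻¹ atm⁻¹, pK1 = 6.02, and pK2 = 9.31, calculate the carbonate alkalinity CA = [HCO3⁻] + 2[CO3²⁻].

[CO2*] = KH · pCO2 = 10^(−1.32) × 9000×10^-6 = 4.308×10^-4 mol/kg
α₀ = 1/(1 + K1/[H⁺] + K1K2/[H⁺]²) = 1/(1 + 10^+1.82 + 10^+0.35) = 0.01443
DIC = [CO2*]/α₀ = 4.308×10^-4 / 0.01443 = 29.86 mmol/kg
CA = (α₁ + 2α₂)·DIC = (0.9533 + 2×0.03230) × 29.86 = 30.4 mmol/kg

CA = 30.4 mmol/kg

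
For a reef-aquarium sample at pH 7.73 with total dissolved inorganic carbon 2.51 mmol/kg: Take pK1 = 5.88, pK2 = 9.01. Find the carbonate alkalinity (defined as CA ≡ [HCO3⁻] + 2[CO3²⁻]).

CA = [HCO3⁻] + 2[CO3²⁻] = (α₁ + 2α₂)·DIC
At pH 7.73: [H⁺]/K1 = 10^-1.85 = 0.014125, K2/[H⁺] = 10^-1.28 = 0.052481
α₁ = 1/(1 + 0.014125 + 0.052481) = 1/1.0666 = 0.9376; α₂ = α₁·K2/[H⁺] = 0.04920
α₁ + 2α₂ = 1.0360
CA = 1.0360 × 2.51 = 2.60 mmol/kg

CA = 2.60 mmol/kg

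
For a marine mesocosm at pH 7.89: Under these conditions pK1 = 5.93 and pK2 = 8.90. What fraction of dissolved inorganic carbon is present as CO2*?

α₀ = 1 / (1 + K1/[H⁺] + K1K2/[H⁺]²) = 1 / (1 + 10^+1.96 + 10^+0.95)
   = 1 / (1 + 91.201 + 8.9125) = 1/101.11 = 0.009890

α₀ = 0.00989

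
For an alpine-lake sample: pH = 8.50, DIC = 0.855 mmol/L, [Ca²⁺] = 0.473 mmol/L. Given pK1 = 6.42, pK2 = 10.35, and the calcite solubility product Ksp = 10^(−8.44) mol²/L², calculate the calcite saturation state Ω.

Ω = 1.54

α₂ = 1 / (1 + [H⁺]/K2 + [H⁺]²/(K1K2)) = 1 / (1 + 10^+1.85 + 10^-0.23)
   = 1 / (1 + 70.795 + 0.58884) = 1/72.383 = 0.01382
[CO3²⁻] = α₂ × DIC = 0.01382 × 0.855 = 0.01181 mmol/L = 11.81 μmol/L
Ksp = 10^(−8.44) = 3.631×10^-9
Ω = [Ca²⁺][CO3²⁻]/Ksp = (0.473×10^-3)(1.181×10^-5) / 3.631×10^-9 = 1.54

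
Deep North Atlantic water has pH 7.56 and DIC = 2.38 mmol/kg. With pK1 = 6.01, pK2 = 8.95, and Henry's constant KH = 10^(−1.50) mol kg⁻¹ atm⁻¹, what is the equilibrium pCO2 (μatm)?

pCO2 = 1980 μatm

α₀ = 1 / (1 + K1/[H⁺] + K1K2/[H⁺]²) = 1 / (1 + 10^+1.55 + 10^+0.16)
   = 1 / (1 + 35.481 + 1.4454) = 1/37.927 = 0.02637
[CO2*] = α₀ × DIC = 0.02637 × 2.38 = 0.06275 mmol/kg
pCO2 = [CO2*]/KH = 6.275×10^-5 / 3.162×10^-2 = 1980 μatm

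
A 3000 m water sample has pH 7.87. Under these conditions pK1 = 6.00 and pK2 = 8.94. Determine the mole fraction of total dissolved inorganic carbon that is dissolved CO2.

α₀ = 1 / (1 + K1/[H⁺] + K1K2/[H⁺]²) = 1 / (1 + 10^+1.87 + 10^+0.80)
   = 1 / (1 + 74.131 + 6.3096) = 1/81.441 = 0.01228

α₀ = 0.0123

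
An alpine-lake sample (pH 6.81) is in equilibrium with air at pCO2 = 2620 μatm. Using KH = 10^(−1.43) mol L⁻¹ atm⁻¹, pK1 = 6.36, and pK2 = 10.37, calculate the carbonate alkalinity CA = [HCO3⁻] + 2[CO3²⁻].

[CO2*] = KH · pCO2 = 10^(−1.43) × 2620×10^-6 = 9.734×10^-5 mol/L
α₀ = 1/(1 + K1/[H⁺] + K1K2/[H⁺]²) = 1/(1 + 10^+0.45 + 10^-3.11) = 0.2618
DIC = [CO2*]/α₀ = 9.734×10^-5 / 0.2618 = 0.3718 mmol/L
CA = (α₁ + 2α₂)·DIC = (0.7380 + 2×0.0002033) × 0.3718 = 0.274 mmol/L

CA = 0.274 mmol/L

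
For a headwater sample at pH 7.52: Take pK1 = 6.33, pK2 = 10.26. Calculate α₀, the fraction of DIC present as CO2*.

α₀ = 0.0605

α₀ = 1 / (1 + K1/[H⁺] + K1K2/[H⁺]²) = 1 / (1 + 10^+1.19 + 10^-1.55)
   = 1 / (1 + 15.488 + 0.028184) = 1/16.516 = 0.06055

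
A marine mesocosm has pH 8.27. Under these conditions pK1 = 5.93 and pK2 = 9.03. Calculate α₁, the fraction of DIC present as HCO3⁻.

α₁ = 0.849

α₁ = 1 / (1 + [H⁺]/K1 + K2/[H⁺]) = 1 / (1 + 10^-2.34 + 10^-0.76)
   = 1 / (1 + 0.0045709 + 0.17378) = 1/1.1784 = 0.8486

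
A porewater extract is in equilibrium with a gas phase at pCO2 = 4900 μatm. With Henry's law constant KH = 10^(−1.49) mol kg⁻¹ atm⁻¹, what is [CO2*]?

[CO2*] = 159 μmol/kg

KH = 10^(−1.49) = 3.236×10^-2 mol kg⁻¹ atm⁻¹
[CO2*] = KH · pCO2 = 3.236×10^-2 × 4900×10^-6 atm = 1.59×10^-4 mol/kg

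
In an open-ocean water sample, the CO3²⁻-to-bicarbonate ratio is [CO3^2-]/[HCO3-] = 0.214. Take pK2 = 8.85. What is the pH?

pH = 8.18

From K2 = [H⁺][CO3^2-]/[HCO3-]:  pH = pK2 + log₁₀([CO3^2-]/[HCO3-])
log₁₀(0.214) = -0.670
pH = 8.85 + (-0.670) = 8.18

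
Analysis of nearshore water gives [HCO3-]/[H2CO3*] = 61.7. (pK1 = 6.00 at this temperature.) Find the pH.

From K1 = [H⁺][HCO3-]/[H2CO3*]:  pH = pK1 + log₁₀([HCO3-]/[H2CO3*])
log₁₀(61.7) = +1.790
pH = 6.00 + (+1.790) = 7.79

pH = 7.79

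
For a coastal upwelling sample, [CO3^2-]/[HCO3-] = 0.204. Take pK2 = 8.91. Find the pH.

From K2 = [H⁺][CO3^2-]/[HCO3-]:  pH = pK2 + log₁₀([CO3^2-]/[HCO3-])
log₁₀(0.204) = -0.690
pH = 8.91 + (-0.690) = 8.22

pH = 8.22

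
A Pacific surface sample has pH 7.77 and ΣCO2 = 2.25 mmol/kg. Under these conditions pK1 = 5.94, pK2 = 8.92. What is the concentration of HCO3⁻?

[HCO3⁻] = 2.07 mmol/kg

α₁ = 1 / (1 + [H⁺]/K1 + K2/[H⁺]) = 1 / (1 + 10^-1.83 + 10^-1.15)
   = 1 / (1 + 0.014791 + 0.070795) = 1/1.0856 = 0.9212
[HCO3⁻] = α₁ × DIC = 0.9212 × 2.25 = 2.07 mmol/kg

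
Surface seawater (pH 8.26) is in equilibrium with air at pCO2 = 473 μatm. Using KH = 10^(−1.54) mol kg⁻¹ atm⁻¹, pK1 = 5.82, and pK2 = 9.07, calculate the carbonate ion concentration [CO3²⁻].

[CO3²⁻] = 0.582 mmol/kg

[CO2*] = KH · pCO2 = 10^(−1.54) × 473×10^-6 = 1.364×10^-5 mol/kg
α₀ = 1/(1 + K1/[H⁺] + K1K2/[H⁺]²) = 1/(1 + 10^+2.44 + 10^+1.63) = 0.003134
DIC = [CO2*]/α₀ = 1.364×10^-5 / 0.003134 = 4.353 mmol/kg
[CO3²⁻] = α₂·DIC; α₂ = 0.1337, so [CO3²⁻] = 0.1337 × 4.353 = 0.582 mmol/kg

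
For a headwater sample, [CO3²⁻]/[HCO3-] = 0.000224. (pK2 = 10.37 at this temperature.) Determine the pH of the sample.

pH = 6.72

From K2 = [H⁺][CO3²⁻]/[HCO3-]:  pH = pK2 + log₁₀([CO3²⁻]/[HCO3-])
log₁₀(0.000224) = -3.650
pH = 10.37 + (-3.650) = 6.72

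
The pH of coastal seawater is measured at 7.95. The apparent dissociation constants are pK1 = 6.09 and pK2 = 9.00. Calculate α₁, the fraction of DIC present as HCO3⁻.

α₁ = 0.907

α₁ = 1 / (1 + [H⁺]/K1 + K2/[H⁺]) = 1 / (1 + 10^-1.86 + 10^-1.05)
   = 1 / (1 + 0.013804 + 0.089125) = 1/1.1029 = 0.9067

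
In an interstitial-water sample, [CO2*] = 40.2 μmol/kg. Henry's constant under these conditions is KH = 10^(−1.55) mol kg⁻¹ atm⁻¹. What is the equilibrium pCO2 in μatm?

KH = 10^(−1.55) = 2.818×10^-2 mol kg⁻¹ atm⁻¹
pCO2 = [CO2*]/KH = 40.2×10^-6 / 2.818×10^-2 = 1.43×10^-3 atm = 1430 μatm

pCO2 = 1430 μatm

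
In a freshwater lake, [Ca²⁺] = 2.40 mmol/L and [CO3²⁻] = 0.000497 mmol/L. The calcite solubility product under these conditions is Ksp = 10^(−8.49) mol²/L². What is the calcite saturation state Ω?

Ω = 0.369

Ksp = 10^(−8.49) = 3.236×10^-9
Ω = [Ca²⁺][CO3²⁻]/Ksp = (2.40×10^-3)(0.000497×10^-3) / 3.236×10^-9 = 0.369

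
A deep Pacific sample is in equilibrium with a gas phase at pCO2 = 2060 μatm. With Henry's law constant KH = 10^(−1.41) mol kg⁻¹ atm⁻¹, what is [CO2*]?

[CO2*] = 80.1 μmol/kg

KH = 10^(−1.41) = 3.890×10^-2 mol kg⁻¹ atm⁻¹
[CO2*] = KH · pCO2 = 3.890×10^-2 × 2060×10^-6 atm = 8.01×10^-5 mol/kg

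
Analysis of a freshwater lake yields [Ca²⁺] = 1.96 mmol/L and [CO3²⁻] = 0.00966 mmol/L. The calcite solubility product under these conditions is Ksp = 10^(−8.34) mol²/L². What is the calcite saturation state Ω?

Ksp = 10^(−8.34) = 4.571×10^-9
Ω = [Ca²⁺][CO3²⁻]/Ksp = (1.96×10^-3)(0.00966×10^-3) / 4.571×10^-9 = 4.14

Ω = 4.14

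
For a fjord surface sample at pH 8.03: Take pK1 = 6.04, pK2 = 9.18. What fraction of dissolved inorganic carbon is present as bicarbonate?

α₁ = 0.925

α₁ = 1 / (1 + [H⁺]/K1 + K2/[H⁺]) = 1 / (1 + 10^-1.99 + 10^-1.15)
   = 1 / (1 + 0.010233 + 0.070795) = 1/1.0810 = 0.9250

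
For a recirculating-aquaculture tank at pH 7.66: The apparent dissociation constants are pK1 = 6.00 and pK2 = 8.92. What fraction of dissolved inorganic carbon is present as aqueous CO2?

α₀ = 0.0203

α₀ = 1 / (1 + K1/[H⁺] + K1K2/[H⁺]²) = 1 / (1 + 10^+1.66 + 10^+0.40)
   = 1 / (1 + 45.709 + 2.5119) = 1/49.221 = 0.02032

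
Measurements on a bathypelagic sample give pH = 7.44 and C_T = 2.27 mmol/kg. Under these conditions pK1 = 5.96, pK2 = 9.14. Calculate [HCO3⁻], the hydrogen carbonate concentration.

[HCO3⁻] = 2.16 mmol/kg

α₁ = 1 / (1 + [H⁺]/K1 + K2/[H⁺]) = 1 / (1 + 10^-1.48 + 10^-1.70)
   = 1 / (1 + 0.033113 + 0.019953) = 1/1.0531 = 0.9496
[HCO3⁻] = α₁ × DIC = 0.9496 × 2.27 = 2.16 mmol/kg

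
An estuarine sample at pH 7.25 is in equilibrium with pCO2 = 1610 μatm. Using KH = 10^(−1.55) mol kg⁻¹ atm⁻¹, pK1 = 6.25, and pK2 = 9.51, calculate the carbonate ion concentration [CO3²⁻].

[CO3²⁻] = 2.49 μmol/kg

[CO2*] = KH · pCO2 = 10^(−1.55) × 1610×10^-6 = 4.538×10^-5 mol/kg
α₀ = 1/(1 + K1/[H⁺] + K1K2/[H⁺]²) = 1/(1 + 10^+1.00 + 10^-1.26) = 0.09046
DIC = [CO2*]/α₀ = 4.538×10^-5 / 0.09046 = 0.5016 mmol/kg
[CO3²⁻] = α₂·DIC; α₂ = 0.004971, so [CO3²⁻] = 0.004971 × 0.5016 = 0.00249 mmol/kg = 2.49 μmol/kg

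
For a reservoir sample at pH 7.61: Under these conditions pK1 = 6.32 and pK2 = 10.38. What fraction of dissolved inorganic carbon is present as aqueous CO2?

α₀ = 1 / (1 + K1/[H⁺] + K1K2/[H⁺]²) = 1 / (1 + 10^+1.29 + 10^-1.48)
   = 1 / (1 + 19.498 + 0.033113) = 1/20.532 = 0.04871

α₀ = 0.0487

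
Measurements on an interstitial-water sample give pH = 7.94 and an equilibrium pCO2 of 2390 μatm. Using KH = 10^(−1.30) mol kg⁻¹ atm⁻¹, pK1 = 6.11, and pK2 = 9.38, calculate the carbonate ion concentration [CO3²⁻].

[CO2*] = KH · pCO2 = 10^(−1.30) × 2390×10^-6 = 1.198×10^-4 mol/kg
α₀ = 1/(1 + K1/[H⁺] + K1K2/[H⁺]²) = 1/(1 + 10^+1.83 + 10^+0.39) = 0.01407
DIC = [CO2*]/α₀ = 1.198×10^-4 / 0.01407 = 8.512 mmol/kg
[CO3²⁻] = α₂·DIC; α₂ = 0.03454, so [CO3²⁻] = 0.03454 × 8.512 = 0.294 mmol/kg

[CO3²⁻] = 0.294 mmol/kg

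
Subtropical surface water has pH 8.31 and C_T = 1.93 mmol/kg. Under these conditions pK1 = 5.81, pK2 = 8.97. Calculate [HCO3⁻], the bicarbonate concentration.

α₁ = 1 / (1 + [H⁺]/K1 + K2/[H⁺]) = 1 / (1 + 10^-2.50 + 10^-0.66)
   = 1 / (1 + 0.0031623 + 0.21878) = 1/1.2219 = 0.8184
[HCO3⁻] = α₁ × DIC = 0.8184 × 1.93 = 1.58 mmol/kg

[HCO3⁻] = 1.58 mmol/kg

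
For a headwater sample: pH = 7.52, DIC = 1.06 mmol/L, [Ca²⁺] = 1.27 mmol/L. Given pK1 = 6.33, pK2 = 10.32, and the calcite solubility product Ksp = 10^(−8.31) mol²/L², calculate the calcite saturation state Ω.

Ω = 0.409

α₂ = 1 / (1 + [H⁺]/K2 + [H⁺]²/(K1K2)) = 1 / (1 + 10^+2.80 + 10^+1.61)
   = 1 / (1 + 630.96 + 40.738) = 1/672.70 = 0.001487
[CO3²⁻] = α₂ × DIC = 0.001487 × 1.06 = 0.001576 mmol/L = 1.576 μmol/L
Ksp = 10^(−8.31) = 4.898×10^-9
Ω = [Ca²⁺][CO3²⁻]/Ksp = (1.27×10^-3)(1.576×10^-6) / 4.898×10^-9 = 0.409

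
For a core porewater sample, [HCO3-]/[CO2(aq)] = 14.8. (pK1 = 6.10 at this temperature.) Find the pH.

From K1 = [H⁺][HCO3-]/[CO2(aq)]:  pH = pK1 + log₁₀([HCO3-]/[CO2(aq)])
log₁₀(14.8) = +1.170
pH = 6.10 + (+1.170) = 7.27

pH = 7.27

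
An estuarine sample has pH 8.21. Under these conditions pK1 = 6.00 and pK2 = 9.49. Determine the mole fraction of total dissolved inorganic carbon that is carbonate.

α₂ = 0.0496

α₂ = 1 / (1 + [H⁺]/K2 + [H⁺]²/(K1K2)) = 1 / (1 + 10^+1.28 + 10^-0.93)
   = 1 / (1 + 19.055 + 0.11749) = 1/20.172 = 0.04957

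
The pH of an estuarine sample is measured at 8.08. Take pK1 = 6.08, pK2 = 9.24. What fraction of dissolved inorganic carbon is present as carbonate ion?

α₂ = 1 / (1 + [H⁺]/K2 + [H⁺]²/(K1K2)) = 1 / (1 + 10^+1.16 + 10^-0.84)
   = 1 / (1 + 14.454 + 0.14454) = 1/15.599 = 0.06411

α₂ = 0.0641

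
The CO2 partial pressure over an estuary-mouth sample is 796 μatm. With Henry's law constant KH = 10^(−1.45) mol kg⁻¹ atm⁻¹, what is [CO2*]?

KH = 10^(−1.45) = 3.548×10^-2 mol kg⁻¹ atm⁻¹
[CO2*] = KH · pCO2 = 3.548×10^-2 × 796×10^-6 atm = 2.82×10^-5 mol/kg

[CO2*] = 28.2 μmol/kg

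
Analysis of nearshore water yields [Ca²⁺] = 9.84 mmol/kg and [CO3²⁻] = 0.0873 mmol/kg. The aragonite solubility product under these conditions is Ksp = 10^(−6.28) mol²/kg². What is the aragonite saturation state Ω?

Ksp = 10^(−6.28) = 5.248×10^-7
Ω = [Ca²⁺][CO3²⁻]/Ksp = (9.84×10^-3)(0.0873×10^-3) / 5.248×10^-7 = 1.64

Ω = 1.64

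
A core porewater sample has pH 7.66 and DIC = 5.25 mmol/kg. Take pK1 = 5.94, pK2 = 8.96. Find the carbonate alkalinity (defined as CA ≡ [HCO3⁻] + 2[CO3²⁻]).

CA = [HCO3⁻] + 2[CO3²⁻] = (α₁ + 2α₂)·DIC
At pH 7.66: [H⁺]/K1 = 10^-1.72 = 0.019055, K2/[H⁺] = 10^-1.30 = 0.050119
α₁ = 1/(1 + 0.019055 + 0.050119) = 1/1.0692 = 0.9353; α₂ = α₁·K2/[H⁺] = 0.04688
α₁ + 2α₂ = 1.0291
CA = 1.0291 × 5.25 = 5.40 mmol/kg

CA = 5.40 mmol/kg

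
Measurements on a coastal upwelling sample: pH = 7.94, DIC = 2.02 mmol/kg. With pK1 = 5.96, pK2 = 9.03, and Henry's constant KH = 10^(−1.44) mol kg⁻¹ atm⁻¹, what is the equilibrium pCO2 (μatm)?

α₀ = 1 / (1 + K1/[H⁺] + K1K2/[H⁺]²) = 1 / (1 + 10^+1.98 + 10^+0.89)
   = 1 / (1 + 95.499 + 7.7625) = 1/104.26 = 0.009591
[CO2*] = α₀ × DIC = 0.009591 × 2.02 = 0.01937 mmol/kg = 19.37 μmol/kg
pCO2 = [CO2*]/KH = 1.937×10^-5 / 3.631×10^-2 = 534 μatm

pCO2 = 534 μatm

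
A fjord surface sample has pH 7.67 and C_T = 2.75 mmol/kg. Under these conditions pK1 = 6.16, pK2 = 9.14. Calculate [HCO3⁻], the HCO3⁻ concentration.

[HCO3⁻] = 2.58 mmol/kg

α₁ = 1 / (1 + [H⁺]/K1 + K2/[H⁺]) = 1 / (1 + 10^-1.51 + 10^-1.47)
   = 1 / (1 + 0.030903 + 0.033884) = 1/1.0648 = 0.9392
[HCO3⁻] = α₁ × DIC = 0.9392 × 2.75 = 2.58 mmol/kg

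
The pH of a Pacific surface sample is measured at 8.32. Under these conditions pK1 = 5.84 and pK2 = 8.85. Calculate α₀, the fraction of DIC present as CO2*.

α₀ = 0.00255

α₀ = 1 / (1 + K1/[H⁺] + K1K2/[H⁺]²) = 1 / (1 + 10^+2.48 + 10^+1.95)
   = 1 / (1 + 302.00 + 89.125) = 1/392.12 = 0.002550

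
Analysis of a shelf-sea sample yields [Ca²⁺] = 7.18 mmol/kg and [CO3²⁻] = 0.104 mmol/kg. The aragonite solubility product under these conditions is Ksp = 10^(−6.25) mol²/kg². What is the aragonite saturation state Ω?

Ω = 1.33

Ksp = 10^(−6.25) = 5.623×10^-7
Ω = [Ca²⁺][CO3²⁻]/Ksp = (7.18×10^-3)(0.104×10^-3) / 5.623×10^-7 = 1.33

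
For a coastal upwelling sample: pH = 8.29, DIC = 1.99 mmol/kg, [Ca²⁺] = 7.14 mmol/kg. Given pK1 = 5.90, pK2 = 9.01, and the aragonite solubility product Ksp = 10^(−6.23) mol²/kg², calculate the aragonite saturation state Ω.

Ω = 3.85

α₂ = 1 / (1 + [H⁺]/K2 + [H⁺]²/(K1K2)) = 1 / (1 + 10^+0.72 + 10^-1.67)
   = 1 / (1 + 5.2481 + 0.021380) = 1/6.2695 = 0.1595
[CO3²⁻] = α₂ × DIC = 0.1595 × 1.99 = 0.3174 mmol/kg
Ksp = 10^(−6.23) = 5.888×10^-7
Ω = [Ca²⁺][CO3²⁻]/Ksp = (7.14×10^-3)(3.174×10^-4) / 5.888×10^-7 = 3.85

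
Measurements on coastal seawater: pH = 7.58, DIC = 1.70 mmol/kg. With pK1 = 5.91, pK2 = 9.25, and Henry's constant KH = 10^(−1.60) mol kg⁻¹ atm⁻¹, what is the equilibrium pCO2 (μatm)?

pCO2 = 1390 μatm

α₀ = 1 / (1 + K1/[H⁺] + K1K2/[H⁺]²) = 1 / (1 + 10^+1.67 + 10^+0.00)
   = 1 / (1 + 46.774 + 1.0000) = 1/48.774 = 0.02050
[CO2*] = α₀ × DIC = 0.02050 × 1.70 = 0.03485 mmol/kg
pCO2 = [CO2*]/KH = 3.485×10^-5 / 2.512×10^-2 = 1390 μatm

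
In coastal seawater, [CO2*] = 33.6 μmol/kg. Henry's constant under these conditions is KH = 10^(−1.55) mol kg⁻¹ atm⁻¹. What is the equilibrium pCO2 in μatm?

pCO2 = 1190 μatm

KH = 10^(−1.55) = 2.818×10^-2 mol kg⁻¹ atm⁻¹
pCO2 = [CO2*]/KH = 33.6×10^-6 / 2.818×10^-2 = 1.19×10^-3 atm = 1190 μatm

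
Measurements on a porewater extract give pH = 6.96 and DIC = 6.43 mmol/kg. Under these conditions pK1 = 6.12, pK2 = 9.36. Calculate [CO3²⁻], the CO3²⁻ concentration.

[CO3²⁻] = 0.0223 mmol/kg

α₂ = 1 / (1 + [H⁺]/K2 + [H⁺]²/(K1K2)) = 1 / (1 + 10^+2.40 + 10^+1.56)
   = 1 / (1 + 251.19 + 36.308) = 1/288.50 = 0.003466
[CO3²⁻] = α₂ × DIC = 0.003466 × 6.43 = 0.0223 mmol/kg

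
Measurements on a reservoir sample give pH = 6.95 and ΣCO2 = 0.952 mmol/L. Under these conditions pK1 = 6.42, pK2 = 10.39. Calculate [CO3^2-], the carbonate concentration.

α₂ = 1 / (1 + [H⁺]/K2 + [H⁺]²/(K1K2)) = 1 / (1 + 10^+3.44 + 10^+2.91)
   = 1 / (1 + 2754.2 + 812.83) = 1/3568.1 = 0.0002803
[CO3²⁻] = α₂ × DIC = 0.0002803 × 0.952 = 0.000267 mmol/L = 0.267 μmol/L

[CO3²⁻] = 0.267 μmol/L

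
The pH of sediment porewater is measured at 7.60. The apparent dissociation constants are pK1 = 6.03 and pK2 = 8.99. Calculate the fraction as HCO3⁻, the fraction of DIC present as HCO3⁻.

α₁ = 0.937

α₁ = 1 / (1 + [H⁺]/K1 + K2/[H⁺]) = 1 / (1 + 10^-1.57 + 10^-1.39)
   = 1 / (1 + 0.026915 + 0.040738) = 1/1.0677 = 0.9366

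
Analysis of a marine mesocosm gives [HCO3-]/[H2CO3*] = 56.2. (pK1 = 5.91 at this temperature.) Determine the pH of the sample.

pH = 7.66

From K1 = [H⁺][HCO3-]/[H2CO3*]:  pH = pK1 + log₁₀([HCO3-]/[H2CO3*])
log₁₀(56.2) = +1.750
pH = 5.91 + (+1.750) = 7.66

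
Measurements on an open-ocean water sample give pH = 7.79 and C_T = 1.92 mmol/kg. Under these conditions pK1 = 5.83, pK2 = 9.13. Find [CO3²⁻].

[CO3²⁻] = 0.0831 mmol/kg

α₂ = 1 / (1 + [H⁺]/K2 + [H⁺]²/(K1K2)) = 1 / (1 + 10^+1.34 + 10^-0.62)
   = 1 / (1 + 21.878 + 0.23988) = 1/23.117 = 0.04326
[CO3²⁻] = α₂ × DIC = 0.04326 × 1.92 = 0.0831 mmol/kg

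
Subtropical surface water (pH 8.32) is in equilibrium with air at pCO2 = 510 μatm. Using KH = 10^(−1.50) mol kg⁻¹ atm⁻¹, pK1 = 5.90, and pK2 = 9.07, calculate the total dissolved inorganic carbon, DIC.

[CO2*] = KH · pCO2 = 10^(−1.50) × 510×10^-6 = 1.613×10^-5 mol/kg
α₀ = 1/(1 + K1/[H⁺] + K1K2/[H⁺]²) = 1/(1 + 10^+2.42 + 10^+1.67) = 0.003217
DIC = [CO2*]/α₀ = 1.613×10^-5 / 0.003217 = 5.01 mmol/kg

DIC = 5.01 mmol/kg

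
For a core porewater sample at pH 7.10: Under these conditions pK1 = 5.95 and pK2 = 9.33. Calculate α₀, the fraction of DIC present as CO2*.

α₀ = 1 / (1 + K1/[H⁺] + K1K2/[H⁺]²) = 1 / (1 + 10^+1.15 + 10^-1.08)
   = 1 / (1 + 14.125 + 0.083176) = 1/15.209 = 0.06575

α₀ = 0.0658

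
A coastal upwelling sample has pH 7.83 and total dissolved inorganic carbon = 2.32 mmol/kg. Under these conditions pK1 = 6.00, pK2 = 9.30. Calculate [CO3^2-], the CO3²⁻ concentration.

α₂ = 1 / (1 + [H⁺]/K2 + [H⁺]²/(K1K2)) = 1 / (1 + 10^+1.47 + 10^-0.36)
   = 1 / (1 + 29.512 + 0.43652) = 1/30.949 = 0.03231
[CO3²⁻] = α₂ × DIC = 0.03231 × 2.32 = 0.0750 mmol/kg

[CO3²⁻] = 0.0750 mmol/kg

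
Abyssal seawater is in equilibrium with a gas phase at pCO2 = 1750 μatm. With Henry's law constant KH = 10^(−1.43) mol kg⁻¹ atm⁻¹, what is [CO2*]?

[CO2*] = 65.0 μmol/kg

KH = 10^(−1.43) = 3.715×10^-2 mol kg⁻¹ atm⁻¹
[CO2*] = KH · pCO2 = 3.715×10^-2 × 1750×10^-6 atm = 6.50×10^-5 mol/kg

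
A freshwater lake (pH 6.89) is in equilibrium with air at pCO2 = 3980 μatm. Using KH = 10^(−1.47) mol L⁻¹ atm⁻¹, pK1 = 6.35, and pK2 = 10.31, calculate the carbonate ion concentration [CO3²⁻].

[CO2*] = KH · pCO2 = 10^(−1.47) × 3980×10^-6 = 1.349×10^-4 mol/L
α₀ = 1/(1 + K1/[H⁺] + K1K2/[H⁺]²) = 1/(1 + 10^+0.54 + 10^-2.88) = 0.2238
DIC = [CO2*]/α₀ = 1.349×10^-4 / 0.2238 = 0.6026 mmol/L
[CO3²⁻] = α₂·DIC; α₂ = 0.0002950, so [CO3²⁻] = 0.0002950 × 0.6026 = 0.000178 mmol/L = 0.178 μmol/L

[CO3²⁻] = 0.178 μmol/L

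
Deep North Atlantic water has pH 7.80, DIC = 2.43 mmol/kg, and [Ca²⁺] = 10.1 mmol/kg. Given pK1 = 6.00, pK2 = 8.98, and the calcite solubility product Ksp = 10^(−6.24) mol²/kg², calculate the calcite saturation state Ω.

α₂ = 1 / (1 + [H⁺]/K2 + [H⁺]²/(K1K2)) = 1 / (1 + 10^+1.18 + 10^-0.62)
   = 1 / (1 + 15.136 + 0.23988) = 1/16.375 = 0.06107
[CO3²⁻] = α₂ × DIC = 0.06107 × 2.43 = 0.1484 mmol/kg
Ksp = 10^(−6.24) = 5.754×10^-7
Ω = [Ca²⁺][CO3²⁻]/Ksp = (10.1×10^-3)(1.484×10^-4) / 5.754×10^-7 = 2.60

Ω = 2.60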